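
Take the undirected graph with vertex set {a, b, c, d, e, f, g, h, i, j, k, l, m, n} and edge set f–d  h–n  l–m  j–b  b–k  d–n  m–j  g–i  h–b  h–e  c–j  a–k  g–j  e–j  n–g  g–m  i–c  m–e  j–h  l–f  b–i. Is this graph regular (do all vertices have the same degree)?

Degrees: a:1, b:4, c:2, d:2, e:3, f:2, g:4, h:4, i:3, j:6, k:2, l:2, m:4, n:3
Vertex a has degree 1 while j has degree 6, so the graph is not regular.

No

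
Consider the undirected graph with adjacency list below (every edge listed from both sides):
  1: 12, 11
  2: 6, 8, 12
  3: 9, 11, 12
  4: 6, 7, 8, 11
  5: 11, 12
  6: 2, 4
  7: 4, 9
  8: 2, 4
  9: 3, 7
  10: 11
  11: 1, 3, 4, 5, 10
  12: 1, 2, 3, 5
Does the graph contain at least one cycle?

Yes

|V| = 12, |E| = 16, number of components = 1.
One cycle is 1-12-2-8-4-11-1.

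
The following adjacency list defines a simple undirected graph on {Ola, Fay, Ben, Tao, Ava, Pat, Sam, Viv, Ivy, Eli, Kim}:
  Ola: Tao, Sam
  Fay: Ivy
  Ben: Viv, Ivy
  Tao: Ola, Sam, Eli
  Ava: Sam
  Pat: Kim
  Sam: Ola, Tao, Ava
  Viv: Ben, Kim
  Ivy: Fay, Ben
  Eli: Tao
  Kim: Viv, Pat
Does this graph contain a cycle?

|V| = 11, |E| = 10, number of components = 2.
Since 10 > 11 - 2, a cycle must exist; for instance Ola-Sam-Tao-Ola.

Yes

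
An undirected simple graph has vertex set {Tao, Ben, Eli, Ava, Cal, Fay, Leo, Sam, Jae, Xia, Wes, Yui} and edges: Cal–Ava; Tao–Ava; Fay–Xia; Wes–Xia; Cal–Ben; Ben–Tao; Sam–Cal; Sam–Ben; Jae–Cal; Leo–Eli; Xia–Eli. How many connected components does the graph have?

Component: {Yui}
Component: {Eli, Fay, Leo, Xia, Wes}
Component: {Tao, Ben, Ava, Cal, Sam, Jae}

3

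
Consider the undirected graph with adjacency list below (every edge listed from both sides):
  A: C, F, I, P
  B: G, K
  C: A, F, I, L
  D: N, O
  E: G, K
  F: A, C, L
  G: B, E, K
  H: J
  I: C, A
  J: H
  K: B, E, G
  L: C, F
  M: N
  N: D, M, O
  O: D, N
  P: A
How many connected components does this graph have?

4

Component: {H, J}
Component: {B, E, G, K}
Component: {D, M, N, O}
Component: {A, C, F, I, L, P}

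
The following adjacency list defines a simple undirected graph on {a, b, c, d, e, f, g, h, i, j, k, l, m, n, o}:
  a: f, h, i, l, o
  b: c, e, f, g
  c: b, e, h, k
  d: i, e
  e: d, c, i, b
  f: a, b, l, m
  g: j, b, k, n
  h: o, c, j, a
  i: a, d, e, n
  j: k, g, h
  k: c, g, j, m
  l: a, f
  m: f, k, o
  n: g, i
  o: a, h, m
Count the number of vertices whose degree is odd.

4

Degrees: a:5, b:4, c:4, d:2, e:4, f:4, g:4, h:4, i:4, j:3, k:4, l:2, m:3, n:2, o:3
Odd-degree vertices: a, j, m, o.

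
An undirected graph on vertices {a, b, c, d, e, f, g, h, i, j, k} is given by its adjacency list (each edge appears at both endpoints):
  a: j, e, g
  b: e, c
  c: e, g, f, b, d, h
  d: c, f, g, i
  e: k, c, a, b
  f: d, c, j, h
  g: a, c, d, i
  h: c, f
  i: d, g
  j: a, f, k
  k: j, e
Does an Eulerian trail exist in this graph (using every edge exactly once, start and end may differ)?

Degrees: a:3, b:2, c:6, d:4, e:4, f:4, g:4, h:2, i:2, j:3, k:2
Odd-degree vertices: a, j (2 total).
The non-isolated vertices are connected and exactly 2 have odd degree, so an Eulerian trail exists (from a to j).

Yes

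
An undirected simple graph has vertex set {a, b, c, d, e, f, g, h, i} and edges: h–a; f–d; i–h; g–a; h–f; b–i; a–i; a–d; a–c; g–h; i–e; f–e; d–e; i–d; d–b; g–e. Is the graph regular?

Degrees: a:5, b:2, c:1, d:5, e:4, f:3, g:3, h:4, i:5
Degrees are not all equal (e.g. deg(c)=1 but deg(a)=5); not regular.

No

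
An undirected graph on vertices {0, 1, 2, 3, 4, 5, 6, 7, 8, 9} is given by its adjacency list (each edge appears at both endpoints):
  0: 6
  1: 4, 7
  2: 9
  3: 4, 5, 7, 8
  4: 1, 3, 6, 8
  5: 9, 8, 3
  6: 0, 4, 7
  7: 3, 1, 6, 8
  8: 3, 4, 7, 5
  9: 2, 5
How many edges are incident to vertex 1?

2

Neighbors of 1: 4, 7.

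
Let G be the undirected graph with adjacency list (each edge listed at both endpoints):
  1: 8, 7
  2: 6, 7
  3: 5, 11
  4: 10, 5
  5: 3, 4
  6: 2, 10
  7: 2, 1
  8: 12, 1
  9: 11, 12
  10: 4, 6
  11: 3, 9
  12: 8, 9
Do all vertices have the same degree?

Degrees: 1:2, 2:2, 3:2, 4:2, 5:2, 6:2, 7:2, 8:2, 9:2, 10:2, 11:2, 12:2
Every vertex has degree 2, so the graph is 2-regular.

Yes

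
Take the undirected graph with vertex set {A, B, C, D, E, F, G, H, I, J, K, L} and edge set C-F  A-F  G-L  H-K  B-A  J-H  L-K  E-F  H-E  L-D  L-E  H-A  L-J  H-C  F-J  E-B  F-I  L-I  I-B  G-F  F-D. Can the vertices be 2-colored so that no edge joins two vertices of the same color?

Yes

A valid 2-coloring puts {B, F, H, L} on one side and {A, C, D, E, G, I, J, K} on the other; every edge crosses between the two sides.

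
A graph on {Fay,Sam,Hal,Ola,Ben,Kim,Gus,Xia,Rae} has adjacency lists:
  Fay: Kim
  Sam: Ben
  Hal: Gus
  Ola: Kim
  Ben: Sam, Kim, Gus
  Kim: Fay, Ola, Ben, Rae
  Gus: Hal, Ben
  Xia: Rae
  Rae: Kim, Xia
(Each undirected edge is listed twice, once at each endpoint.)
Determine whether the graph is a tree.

The graph has 9 vertices and 8 edges.
Connected and |E| = |V| - 1, which characterizes a tree.

Yes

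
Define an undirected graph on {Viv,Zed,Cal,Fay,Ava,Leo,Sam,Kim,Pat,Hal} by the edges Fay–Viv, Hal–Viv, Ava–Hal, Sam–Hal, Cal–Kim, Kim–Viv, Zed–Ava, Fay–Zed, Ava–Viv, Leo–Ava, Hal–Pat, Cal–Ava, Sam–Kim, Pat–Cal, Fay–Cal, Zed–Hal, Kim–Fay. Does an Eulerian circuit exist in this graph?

No

Degrees: Viv:4, Zed:3, Cal:4, Fay:4, Ava:5, Leo:1, Sam:2, Kim:4, Pat:2, Hal:5
Vertices with odd degree: Zed, Ava, Leo, Hal. An Eulerian circuit requires all degrees even.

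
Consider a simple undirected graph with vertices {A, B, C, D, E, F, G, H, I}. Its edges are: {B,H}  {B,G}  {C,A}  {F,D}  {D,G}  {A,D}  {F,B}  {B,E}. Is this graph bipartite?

Yes

A valid 2-coloring puts {B, C, D, I} on one side and {A, E, F, G, H} on the other; every edge crosses between the two sides.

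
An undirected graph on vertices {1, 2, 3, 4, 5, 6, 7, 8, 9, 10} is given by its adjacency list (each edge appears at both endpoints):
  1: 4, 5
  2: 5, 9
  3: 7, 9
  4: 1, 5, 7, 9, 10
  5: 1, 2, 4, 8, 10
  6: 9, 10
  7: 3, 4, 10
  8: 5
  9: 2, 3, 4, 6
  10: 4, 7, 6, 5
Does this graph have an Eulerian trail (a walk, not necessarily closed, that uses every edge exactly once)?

Degrees: 1:2, 2:2, 3:2, 4:5, 5:5, 6:2, 7:3, 8:1, 9:4, 10:4
Odd-degree vertices: 4, 5, 7, 8 (4 total).
An Eulerian trail requires 0 or 2 odd-degree vertices; here there are 4.

No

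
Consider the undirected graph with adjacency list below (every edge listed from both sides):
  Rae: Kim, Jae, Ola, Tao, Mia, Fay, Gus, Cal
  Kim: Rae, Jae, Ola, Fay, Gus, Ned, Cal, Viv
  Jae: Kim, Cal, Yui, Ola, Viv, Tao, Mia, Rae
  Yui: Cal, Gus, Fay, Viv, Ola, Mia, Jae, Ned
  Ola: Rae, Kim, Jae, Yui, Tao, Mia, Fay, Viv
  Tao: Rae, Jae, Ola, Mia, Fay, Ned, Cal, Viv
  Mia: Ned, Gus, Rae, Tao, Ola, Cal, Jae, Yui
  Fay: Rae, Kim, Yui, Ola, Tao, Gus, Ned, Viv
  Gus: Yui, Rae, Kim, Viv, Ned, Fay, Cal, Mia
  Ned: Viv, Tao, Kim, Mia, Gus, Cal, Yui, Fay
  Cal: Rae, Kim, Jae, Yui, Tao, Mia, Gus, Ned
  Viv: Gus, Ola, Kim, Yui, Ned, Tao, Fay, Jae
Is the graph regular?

Yes

Degrees: Rae:8, Kim:8, Jae:8, Yui:8, Ola:8, Tao:8, Mia:8, Fay:8, Gus:8, Ned:8, Cal:8, Viv:8
Every vertex has degree 8, so the graph is 8-regular.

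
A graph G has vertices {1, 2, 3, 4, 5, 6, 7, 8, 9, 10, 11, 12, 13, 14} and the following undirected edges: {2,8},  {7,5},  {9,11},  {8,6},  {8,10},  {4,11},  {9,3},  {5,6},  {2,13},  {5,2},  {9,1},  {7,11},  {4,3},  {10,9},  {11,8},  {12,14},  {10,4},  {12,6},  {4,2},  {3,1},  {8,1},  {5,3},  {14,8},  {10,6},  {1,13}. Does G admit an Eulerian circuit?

Degrees: 1:4, 2:4, 3:4, 4:4, 5:4, 6:4, 7:2, 8:6, 9:4, 10:4, 11:4, 12:2, 13:2, 14:2
All degrees are even and the non-isolated vertices are connected — an Eulerian circuit exists.

Yes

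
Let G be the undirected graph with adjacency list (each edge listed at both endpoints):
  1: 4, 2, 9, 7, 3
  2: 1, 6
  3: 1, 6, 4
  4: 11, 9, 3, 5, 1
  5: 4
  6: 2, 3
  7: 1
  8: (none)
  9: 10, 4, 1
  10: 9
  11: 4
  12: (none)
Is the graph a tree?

No

|V| = 12, |E| = 12.
It is not connected, so it is not a tree.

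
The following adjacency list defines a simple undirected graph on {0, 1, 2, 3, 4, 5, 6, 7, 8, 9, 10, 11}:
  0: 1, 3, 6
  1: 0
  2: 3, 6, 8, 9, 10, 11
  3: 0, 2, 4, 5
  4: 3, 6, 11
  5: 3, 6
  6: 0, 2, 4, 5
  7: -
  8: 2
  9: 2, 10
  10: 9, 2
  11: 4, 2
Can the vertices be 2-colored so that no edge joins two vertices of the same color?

9-10-2-9 is an odd cycle (length 3), and a bipartite graph can contain only even cycles.

No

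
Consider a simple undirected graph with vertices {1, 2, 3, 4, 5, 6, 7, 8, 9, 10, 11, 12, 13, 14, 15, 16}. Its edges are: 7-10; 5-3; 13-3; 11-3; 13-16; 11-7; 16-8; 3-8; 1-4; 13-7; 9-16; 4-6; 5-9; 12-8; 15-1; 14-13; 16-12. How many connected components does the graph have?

Component: {2}
Component: {1, 4, 6, 15}
Component: {3, 5, 7, 8, 9, 10, 11, 12, 13, 14, 16}

3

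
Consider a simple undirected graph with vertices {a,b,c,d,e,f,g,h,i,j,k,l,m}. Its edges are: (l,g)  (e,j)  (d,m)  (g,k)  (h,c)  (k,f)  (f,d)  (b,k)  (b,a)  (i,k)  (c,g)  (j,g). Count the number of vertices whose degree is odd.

Degrees: a:1, b:2, c:2, d:2, e:1, f:2, g:4, h:1, i:1, j:2, k:4, l:1, m:1
Odd-degree vertices: a, e, h, i, l, m.

6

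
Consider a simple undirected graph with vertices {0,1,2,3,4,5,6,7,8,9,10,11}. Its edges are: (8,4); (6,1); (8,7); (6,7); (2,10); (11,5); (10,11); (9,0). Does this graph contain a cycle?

No

|V| = 12, |E| = 8, number of components = 4.
Since 8 = 12 - 4, the graph is a forest and contains no cycle.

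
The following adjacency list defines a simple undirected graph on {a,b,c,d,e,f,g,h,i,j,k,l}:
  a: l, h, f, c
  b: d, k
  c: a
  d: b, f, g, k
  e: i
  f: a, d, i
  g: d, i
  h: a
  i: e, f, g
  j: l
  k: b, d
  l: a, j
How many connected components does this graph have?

1

Component: {a, b, c, d, e, f, g, h, i, j, k, l}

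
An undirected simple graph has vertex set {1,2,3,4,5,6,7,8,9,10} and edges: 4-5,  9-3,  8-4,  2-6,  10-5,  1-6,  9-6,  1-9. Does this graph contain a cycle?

The graph has 10 vertices, 8 edges, and 3 connected components.
One cycle is 1-9-6-1.

Yes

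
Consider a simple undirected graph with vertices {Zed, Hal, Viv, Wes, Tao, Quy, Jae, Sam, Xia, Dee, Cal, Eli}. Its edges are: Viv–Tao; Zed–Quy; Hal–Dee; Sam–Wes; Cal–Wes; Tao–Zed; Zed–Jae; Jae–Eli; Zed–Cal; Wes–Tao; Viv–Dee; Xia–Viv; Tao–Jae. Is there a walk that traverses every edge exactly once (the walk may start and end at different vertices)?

No

Degrees: Zed:4, Hal:1, Viv:3, Wes:3, Tao:4, Quy:1, Jae:3, Sam:1, Xia:1, Dee:2, Cal:2, Eli:1
Odd-degree vertices: Hal, Viv, Wes, Quy, Jae, Sam, Xia, Eli (8 total).
With 8 odd-degree vertices (more than two), no single trail can use every edge.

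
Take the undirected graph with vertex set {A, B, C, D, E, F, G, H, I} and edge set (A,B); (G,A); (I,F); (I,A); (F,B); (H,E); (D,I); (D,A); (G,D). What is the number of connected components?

3

Component: {C}
Component: {E, H}
Component: {A, B, D, F, G, I}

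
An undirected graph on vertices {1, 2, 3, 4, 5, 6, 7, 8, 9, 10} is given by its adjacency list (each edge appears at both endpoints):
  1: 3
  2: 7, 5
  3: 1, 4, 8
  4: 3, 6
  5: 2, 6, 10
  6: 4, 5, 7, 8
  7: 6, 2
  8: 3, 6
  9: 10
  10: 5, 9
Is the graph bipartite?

Yes

A valid 2-coloring puts {2, 3, 6, 10} on one side and {1, 4, 5, 7, 8, 9} on the other; every edge crosses between the two sides.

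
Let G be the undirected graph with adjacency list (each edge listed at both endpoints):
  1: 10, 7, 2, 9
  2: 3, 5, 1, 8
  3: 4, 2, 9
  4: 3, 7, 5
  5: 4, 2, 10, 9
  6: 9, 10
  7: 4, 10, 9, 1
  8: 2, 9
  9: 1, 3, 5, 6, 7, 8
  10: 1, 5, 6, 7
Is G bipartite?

1-7-10-1 is an odd cycle (length 3), and a bipartite graph can contain only even cycles.

No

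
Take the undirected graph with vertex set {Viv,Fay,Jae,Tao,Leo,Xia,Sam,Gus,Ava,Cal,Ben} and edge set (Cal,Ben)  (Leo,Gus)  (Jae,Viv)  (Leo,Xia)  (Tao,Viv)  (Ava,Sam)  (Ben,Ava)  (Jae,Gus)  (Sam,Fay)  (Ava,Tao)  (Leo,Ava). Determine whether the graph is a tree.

No

The graph has 11 vertices and 11 edges.
A tree on 11 vertices has exactly 10 edges; this graph has 11, so it contains a cycle and is not a tree.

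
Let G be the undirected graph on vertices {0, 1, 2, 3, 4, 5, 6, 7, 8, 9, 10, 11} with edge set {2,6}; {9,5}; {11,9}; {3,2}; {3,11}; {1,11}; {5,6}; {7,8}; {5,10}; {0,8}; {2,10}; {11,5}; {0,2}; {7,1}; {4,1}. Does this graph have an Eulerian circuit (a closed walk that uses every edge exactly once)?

No

Degrees: 0:2, 1:3, 2:4, 3:2, 4:1, 5:4, 6:2, 7:2, 8:2, 9:2, 10:2, 11:4
Vertices with odd degree: 1, 4. An Eulerian circuit requires all degrees even.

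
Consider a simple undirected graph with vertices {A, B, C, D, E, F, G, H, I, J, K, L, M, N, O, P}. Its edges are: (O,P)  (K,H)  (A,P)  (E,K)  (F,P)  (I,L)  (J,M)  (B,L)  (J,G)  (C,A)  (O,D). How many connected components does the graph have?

5

Component: {N}
Component: {B, I, L}
Component: {E, H, K}
Component: {G, J, M}
Component: {A, C, D, F, O, P}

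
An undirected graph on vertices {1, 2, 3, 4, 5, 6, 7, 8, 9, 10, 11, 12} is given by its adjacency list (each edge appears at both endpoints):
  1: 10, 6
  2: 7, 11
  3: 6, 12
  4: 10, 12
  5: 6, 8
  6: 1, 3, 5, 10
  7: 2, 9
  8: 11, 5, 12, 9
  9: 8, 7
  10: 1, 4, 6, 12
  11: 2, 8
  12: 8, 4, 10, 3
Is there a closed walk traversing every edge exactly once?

Degrees: 1:2, 2:2, 3:2, 4:2, 5:2, 6:4, 7:2, 8:4, 9:2, 10:4, 11:2, 12:4
Every vertex has even degree and the edges form a single connected piece, so an Eulerian circuit exists.

Yes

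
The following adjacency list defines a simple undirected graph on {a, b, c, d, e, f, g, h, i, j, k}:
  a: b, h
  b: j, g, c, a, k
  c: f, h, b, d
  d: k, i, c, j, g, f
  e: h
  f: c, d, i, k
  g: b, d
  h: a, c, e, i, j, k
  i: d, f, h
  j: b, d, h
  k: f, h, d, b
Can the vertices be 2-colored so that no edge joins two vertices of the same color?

The cycle f-d-k-f has length 3, which is odd, so the graph is not bipartite.

No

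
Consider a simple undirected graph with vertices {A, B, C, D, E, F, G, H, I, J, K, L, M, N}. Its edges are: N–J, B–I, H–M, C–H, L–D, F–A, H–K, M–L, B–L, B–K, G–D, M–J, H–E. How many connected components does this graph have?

Component: {A, F}
Component: {B, C, D, E, G, H, I, J, K, L, M, N}

2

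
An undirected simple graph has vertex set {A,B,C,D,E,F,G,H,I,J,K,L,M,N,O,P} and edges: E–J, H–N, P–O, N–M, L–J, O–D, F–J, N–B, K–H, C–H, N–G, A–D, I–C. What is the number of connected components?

3

Component: {A, D, O, P}
Component: {E, F, J, L}
Component: {B, C, G, H, I, K, M, N}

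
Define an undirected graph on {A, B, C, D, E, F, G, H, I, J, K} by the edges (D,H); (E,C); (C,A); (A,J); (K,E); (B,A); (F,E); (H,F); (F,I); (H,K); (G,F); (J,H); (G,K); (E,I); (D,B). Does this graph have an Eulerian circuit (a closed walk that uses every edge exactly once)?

Degrees: A:3, B:2, C:2, D:2, E:4, F:4, G:2, H:4, I:2, J:2, K:3
Vertices with odd degree: A, K. An Eulerian circuit requires all degrees even.

No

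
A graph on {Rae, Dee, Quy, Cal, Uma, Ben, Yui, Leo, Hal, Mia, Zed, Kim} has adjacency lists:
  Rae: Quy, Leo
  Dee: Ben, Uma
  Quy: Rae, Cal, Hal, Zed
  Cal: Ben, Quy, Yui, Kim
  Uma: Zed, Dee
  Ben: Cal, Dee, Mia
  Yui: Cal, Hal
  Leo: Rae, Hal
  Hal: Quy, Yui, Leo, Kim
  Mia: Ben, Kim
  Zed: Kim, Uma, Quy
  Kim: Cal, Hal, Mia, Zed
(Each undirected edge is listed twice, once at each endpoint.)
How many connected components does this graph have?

1

Component: {Rae, Dee, Quy, Cal, Uma, Ben, Yui, Leo, Hal, Mia, Zed, Kim}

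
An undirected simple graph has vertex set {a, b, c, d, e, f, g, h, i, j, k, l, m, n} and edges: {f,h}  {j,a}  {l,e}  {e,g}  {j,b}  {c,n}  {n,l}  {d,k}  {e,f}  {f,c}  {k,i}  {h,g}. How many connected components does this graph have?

4

Component: {m}
Component: {a, b, j}
Component: {d, i, k}
Component: {c, e, f, g, h, l, n}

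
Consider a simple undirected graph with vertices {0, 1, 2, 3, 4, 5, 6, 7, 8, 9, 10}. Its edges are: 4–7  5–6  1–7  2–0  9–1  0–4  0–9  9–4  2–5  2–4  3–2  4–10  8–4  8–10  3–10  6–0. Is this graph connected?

Yes

Starting from 0 and exploring outward reaches every vertex (0, 4, 9, 2, 6, 7, 8, 10, 1, 3, 5); the graph is connected.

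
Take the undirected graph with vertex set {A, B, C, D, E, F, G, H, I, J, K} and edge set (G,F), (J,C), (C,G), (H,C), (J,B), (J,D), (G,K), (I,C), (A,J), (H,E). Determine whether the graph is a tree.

Yes

The graph has 11 vertices and 10 edges.
It is connected with exactly 10 edges, hence acyclic — it is a tree.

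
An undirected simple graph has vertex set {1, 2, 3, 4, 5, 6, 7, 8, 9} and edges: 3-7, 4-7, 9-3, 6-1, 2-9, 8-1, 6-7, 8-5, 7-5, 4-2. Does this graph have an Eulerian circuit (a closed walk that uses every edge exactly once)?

Yes

Degrees: 1:2, 2:2, 3:2, 4:2, 5:2, 6:2, 7:4, 8:2, 9:2
Every vertex has even degree and the edges form a single connected piece, so an Eulerian circuit exists.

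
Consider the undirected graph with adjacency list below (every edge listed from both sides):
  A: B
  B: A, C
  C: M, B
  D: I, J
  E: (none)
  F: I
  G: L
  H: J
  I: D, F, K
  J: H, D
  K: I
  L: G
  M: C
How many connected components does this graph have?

Component: {E}
Component: {G, L}
Component: {A, B, C, M}
Component: {D, F, H, I, J, K}

4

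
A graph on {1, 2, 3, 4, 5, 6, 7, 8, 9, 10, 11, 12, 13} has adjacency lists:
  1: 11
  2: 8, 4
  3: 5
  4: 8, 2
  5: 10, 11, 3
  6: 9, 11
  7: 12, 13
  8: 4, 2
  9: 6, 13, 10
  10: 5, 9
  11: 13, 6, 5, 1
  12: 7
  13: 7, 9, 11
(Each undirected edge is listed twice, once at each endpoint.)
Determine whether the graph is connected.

Component: {2, 4, 8}
Component: {1, 3, 5, 6, 7, 9, 10, 11, 12, 13}
No edge joins these 2 groups, so the graph is disconnected.

No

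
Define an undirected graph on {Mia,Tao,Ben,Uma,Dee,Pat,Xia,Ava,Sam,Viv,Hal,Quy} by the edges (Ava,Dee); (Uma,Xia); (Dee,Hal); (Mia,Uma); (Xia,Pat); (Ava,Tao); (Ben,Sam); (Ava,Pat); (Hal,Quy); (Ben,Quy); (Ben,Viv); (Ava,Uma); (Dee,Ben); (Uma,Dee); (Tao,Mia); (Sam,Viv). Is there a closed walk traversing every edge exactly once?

Yes

Degrees: Mia:2, Tao:2, Ben:4, Uma:4, Dee:4, Pat:2, Xia:2, Ava:4, Sam:2, Viv:2, Hal:2, Quy:2
Every vertex has even degree and the edges form a single connected piece, so an Eulerian circuit exists.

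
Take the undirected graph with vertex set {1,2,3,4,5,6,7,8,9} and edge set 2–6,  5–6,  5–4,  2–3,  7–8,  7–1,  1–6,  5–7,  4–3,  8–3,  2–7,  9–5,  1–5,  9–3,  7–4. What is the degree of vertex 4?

Neighbors of 4: 3, 5, 7.

3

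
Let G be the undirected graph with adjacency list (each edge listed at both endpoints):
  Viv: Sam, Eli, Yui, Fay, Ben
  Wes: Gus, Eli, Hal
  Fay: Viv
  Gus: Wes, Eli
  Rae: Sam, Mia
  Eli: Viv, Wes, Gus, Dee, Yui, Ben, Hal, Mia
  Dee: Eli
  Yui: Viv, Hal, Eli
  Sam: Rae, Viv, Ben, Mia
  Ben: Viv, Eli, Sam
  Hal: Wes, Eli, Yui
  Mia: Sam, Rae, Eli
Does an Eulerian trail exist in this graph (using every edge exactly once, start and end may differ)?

Degrees: Viv:5, Wes:3, Fay:1, Gus:2, Rae:2, Eli:8, Dee:1, Yui:3, Sam:4, Ben:3, Hal:3, Mia:3
Odd-degree vertices: Viv, Wes, Fay, Dee, Yui, Ben, Hal, Mia (8 total).
With 8 odd-degree vertices (more than two), no single trail can use every edge.

No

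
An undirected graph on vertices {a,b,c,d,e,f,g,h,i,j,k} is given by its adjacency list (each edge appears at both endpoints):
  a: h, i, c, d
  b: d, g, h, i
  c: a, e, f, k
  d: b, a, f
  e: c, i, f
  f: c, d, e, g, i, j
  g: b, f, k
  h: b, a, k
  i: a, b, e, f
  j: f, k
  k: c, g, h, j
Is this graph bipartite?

No

f-e-i-f is an odd cycle (length 3), and a bipartite graph can contain only even cycles.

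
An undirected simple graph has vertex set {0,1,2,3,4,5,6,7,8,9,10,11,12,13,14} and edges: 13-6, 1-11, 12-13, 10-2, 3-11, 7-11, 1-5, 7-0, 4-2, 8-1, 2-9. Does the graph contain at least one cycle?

|V| = 15, |E| = 11, number of components = 4.
A forest on 15 vertices with 4 components has exactly 11 edges, which matches — so no cycle.

No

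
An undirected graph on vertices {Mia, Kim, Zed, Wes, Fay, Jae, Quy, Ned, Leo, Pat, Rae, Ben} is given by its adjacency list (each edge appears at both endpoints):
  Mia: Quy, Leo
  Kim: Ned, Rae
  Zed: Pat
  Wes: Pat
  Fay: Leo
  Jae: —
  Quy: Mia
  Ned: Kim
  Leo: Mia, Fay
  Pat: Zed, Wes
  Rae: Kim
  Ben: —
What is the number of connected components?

Component: {Jae}
Component: {Ben}
Component: {Kim, Ned, Rae}
Component: {Zed, Wes, Pat}
Component: {Mia, Fay, Quy, Leo}

5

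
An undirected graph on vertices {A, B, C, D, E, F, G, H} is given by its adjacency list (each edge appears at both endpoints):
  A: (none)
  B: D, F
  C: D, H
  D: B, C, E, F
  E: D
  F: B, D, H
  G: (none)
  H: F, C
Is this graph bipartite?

The cycle D-B-F-D has length 3, which is odd, so the graph is not bipartite.

No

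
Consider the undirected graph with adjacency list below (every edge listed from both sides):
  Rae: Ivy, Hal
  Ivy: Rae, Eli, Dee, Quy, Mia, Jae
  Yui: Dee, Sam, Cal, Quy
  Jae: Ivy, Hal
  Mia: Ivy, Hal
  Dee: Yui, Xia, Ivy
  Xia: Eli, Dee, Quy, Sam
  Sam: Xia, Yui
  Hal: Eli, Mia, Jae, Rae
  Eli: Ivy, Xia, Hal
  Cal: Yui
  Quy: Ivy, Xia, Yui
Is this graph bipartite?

Color {Ivy, Yui, Xia, Hal} black and {Rae, Jae, Mia, Dee, Sam, Eli, Cal, Quy} white. No edge joins two same-colored vertices, so the graph is bipartite.

Yes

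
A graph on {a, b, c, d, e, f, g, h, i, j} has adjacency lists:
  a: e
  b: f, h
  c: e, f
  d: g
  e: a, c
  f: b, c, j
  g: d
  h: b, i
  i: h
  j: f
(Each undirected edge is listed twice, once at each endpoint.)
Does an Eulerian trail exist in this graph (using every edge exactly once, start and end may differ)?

No

Degrees: a:1, b:2, c:2, d:1, e:2, f:3, g:1, h:2, i:1, j:1
Odd-degree vertices: a, d, f, g, i, j (6 total).
An Eulerian trail requires 0 or 2 odd-degree vertices; here there are 6.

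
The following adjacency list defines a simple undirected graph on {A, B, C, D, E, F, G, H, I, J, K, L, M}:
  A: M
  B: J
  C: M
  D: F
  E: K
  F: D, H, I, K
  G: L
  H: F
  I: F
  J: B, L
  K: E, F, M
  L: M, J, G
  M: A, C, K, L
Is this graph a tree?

Yes

The graph has 13 vertices and 12 edges.
Connected and |E| = |V| - 1, which characterizes a tree.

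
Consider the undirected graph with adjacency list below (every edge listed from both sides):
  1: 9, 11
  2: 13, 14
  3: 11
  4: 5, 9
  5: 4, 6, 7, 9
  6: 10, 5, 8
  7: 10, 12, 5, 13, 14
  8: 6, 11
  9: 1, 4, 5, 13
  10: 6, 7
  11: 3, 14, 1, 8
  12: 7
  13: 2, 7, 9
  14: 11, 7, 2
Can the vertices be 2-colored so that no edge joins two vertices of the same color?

The cycle 5-4-9-5 has length 3, which is odd, so the graph is not bipartite.

No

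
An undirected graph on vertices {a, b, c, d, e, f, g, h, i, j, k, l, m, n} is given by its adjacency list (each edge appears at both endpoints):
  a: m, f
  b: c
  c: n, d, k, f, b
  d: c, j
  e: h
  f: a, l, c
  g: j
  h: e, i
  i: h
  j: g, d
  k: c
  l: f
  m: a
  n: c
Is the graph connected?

Component: {e, h, i}
Component: {a, b, c, d, f, g, j, k, l, m, n}
There are 2 separate components, so the graph is not connected.

No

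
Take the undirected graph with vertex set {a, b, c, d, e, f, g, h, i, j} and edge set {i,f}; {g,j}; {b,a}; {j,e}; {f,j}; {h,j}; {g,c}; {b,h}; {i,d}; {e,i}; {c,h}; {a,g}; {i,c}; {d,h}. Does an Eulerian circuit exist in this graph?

Degrees: a:2, b:2, c:3, d:2, e:2, f:2, g:3, h:4, i:4, j:4
c, g have odd degree; an Eulerian circuit needs every degree to be even, so none exists.

No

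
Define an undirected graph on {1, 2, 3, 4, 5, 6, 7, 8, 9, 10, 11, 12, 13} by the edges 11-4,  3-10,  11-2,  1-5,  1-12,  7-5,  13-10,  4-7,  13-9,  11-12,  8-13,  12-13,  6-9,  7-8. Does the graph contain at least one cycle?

|V| = 13, |E| = 14, number of components = 1.
Since 14 > 13 - 1, a cycle must exist; for instance 12-13-8-7-4-11-12.

Yes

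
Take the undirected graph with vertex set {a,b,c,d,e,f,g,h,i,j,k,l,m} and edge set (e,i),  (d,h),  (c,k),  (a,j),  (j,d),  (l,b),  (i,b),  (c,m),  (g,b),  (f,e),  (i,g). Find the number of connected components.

Component: {c, k, m}
Component: {a, d, h, j}
Component: {b, e, f, g, i, l}

3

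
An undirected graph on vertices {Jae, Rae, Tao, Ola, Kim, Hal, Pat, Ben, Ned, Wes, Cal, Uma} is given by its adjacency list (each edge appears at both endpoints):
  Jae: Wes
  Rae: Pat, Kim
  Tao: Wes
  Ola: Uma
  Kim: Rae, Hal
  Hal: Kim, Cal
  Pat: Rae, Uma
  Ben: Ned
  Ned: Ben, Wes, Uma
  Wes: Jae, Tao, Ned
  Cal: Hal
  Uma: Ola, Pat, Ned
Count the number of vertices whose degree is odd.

Degrees: Jae:1, Rae:2, Tao:1, Ola:1, Kim:2, Hal:2, Pat:2, Ben:1, Ned:3, Wes:3, Cal:1, Uma:3
Odd-degree vertices: Jae, Tao, Ola, Ben, Ned, Wes, Cal, Uma.

8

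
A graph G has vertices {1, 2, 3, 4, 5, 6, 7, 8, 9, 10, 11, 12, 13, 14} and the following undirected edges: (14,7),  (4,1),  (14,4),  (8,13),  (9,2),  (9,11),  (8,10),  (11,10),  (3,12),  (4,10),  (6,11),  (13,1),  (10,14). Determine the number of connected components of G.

Component: {5}
Component: {3, 12}
Component: {1, 2, 4, 6, 7, 8, 9, 10, 11, 13, 14}

3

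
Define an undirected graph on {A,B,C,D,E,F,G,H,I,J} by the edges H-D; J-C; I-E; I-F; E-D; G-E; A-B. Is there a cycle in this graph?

|V| = 10, |E| = 7, number of components = 3.
Since 7 = 10 - 3, the graph is a forest and contains no cycle.

No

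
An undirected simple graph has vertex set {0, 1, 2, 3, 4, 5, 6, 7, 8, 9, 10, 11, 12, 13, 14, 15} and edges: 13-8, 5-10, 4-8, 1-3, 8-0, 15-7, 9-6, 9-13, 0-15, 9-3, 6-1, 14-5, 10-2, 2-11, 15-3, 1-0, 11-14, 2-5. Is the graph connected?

No

Component: {12}
Component: {2, 5, 10, 11, 14}
Component: {0, 1, 3, 4, 6, 7, 8, 9, 13, 15}
There are 3 separate components, so the graph is not connected.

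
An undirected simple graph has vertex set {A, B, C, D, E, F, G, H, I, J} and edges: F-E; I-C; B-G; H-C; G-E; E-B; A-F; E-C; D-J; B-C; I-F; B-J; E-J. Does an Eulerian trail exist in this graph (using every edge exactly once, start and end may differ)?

No

Degrees: A:1, B:4, C:4, D:1, E:5, F:3, G:2, H:1, I:2, J:3
Odd-degree vertices: A, D, E, F, H, J (6 total).
With 6 odd-degree vertices (more than two), no single trail can use every edge.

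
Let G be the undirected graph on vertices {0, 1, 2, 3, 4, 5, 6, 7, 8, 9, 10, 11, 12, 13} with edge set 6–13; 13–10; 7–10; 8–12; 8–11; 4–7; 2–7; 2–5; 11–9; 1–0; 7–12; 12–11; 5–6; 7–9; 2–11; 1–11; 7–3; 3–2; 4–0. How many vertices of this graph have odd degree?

Degrees: 0:2, 1:2, 2:4, 3:2, 4:2, 5:2, 6:2, 7:6, 8:2, 9:2, 10:2, 11:5, 12:3, 13:2
Odd-degree vertices: 11, 12.

2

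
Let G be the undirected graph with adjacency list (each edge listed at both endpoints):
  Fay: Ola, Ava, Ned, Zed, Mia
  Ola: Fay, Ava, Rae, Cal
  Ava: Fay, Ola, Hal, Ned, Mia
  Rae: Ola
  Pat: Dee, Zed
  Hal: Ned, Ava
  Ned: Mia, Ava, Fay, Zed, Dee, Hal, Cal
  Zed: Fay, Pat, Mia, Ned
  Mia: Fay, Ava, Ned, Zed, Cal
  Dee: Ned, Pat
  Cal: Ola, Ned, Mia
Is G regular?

No

Degrees: Fay:5, Ola:4, Ava:5, Rae:1, Pat:2, Hal:2, Ned:7, Zed:4, Mia:5, Dee:2, Cal:3
Vertex Rae has degree 1 while Ned has degree 7, so the graph is not regular.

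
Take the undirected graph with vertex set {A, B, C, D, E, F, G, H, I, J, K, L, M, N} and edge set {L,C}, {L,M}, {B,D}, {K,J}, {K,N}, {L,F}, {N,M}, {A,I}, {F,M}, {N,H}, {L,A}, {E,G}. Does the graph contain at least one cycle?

|V| = 14, |E| = 12, number of components = 3.
One cycle is L-M-F-L.

Yes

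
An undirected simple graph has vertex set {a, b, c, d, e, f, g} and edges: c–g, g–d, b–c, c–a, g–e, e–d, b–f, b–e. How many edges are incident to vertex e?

Neighbors of e: b, d, g.

3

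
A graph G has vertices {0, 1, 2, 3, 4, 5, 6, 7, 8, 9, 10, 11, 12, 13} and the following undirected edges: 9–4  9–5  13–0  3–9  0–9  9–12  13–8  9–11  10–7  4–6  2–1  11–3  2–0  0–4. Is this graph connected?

No

Component: {7, 10}
Component: {0, 1, 2, 3, 4, 5, 6, 8, 9, 11, 12, 13}
No edge joins these 2 groups, so the graph is disconnected.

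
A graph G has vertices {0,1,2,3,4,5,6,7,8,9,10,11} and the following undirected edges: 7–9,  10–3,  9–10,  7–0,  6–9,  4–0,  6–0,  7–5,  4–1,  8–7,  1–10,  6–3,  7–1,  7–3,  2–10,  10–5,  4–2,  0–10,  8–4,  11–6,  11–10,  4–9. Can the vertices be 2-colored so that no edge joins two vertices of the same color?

Yes

A valid 2-coloring puts {4, 6, 7, 10} on one side and {0, 1, 2, 3, 5, 8, 9, 11} on the other; every edge crosses between the two sides.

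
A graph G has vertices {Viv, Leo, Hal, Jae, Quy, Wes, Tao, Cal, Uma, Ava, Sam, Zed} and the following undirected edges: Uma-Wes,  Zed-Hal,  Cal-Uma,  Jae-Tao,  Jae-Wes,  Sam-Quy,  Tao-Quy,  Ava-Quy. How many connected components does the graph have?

Component: {Viv}
Component: {Leo}
Component: {Hal, Zed}
Component: {Jae, Quy, Wes, Tao, Cal, Uma, Ava, Sam}

4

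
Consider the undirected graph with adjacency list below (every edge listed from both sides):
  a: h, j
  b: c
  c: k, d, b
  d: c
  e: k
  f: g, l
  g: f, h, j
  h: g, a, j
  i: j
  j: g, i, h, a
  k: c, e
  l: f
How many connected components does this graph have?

Component: {b, c, d, e, k}
Component: {a, f, g, h, i, j, l}

2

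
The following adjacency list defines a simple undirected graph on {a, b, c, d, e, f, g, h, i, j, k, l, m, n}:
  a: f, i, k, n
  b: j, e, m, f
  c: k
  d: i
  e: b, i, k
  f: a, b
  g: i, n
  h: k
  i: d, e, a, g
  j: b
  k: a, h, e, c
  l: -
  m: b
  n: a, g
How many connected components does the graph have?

Component: {l}
Component: {a, b, c, d, e, f, g, h, i, j, k, m, n}

2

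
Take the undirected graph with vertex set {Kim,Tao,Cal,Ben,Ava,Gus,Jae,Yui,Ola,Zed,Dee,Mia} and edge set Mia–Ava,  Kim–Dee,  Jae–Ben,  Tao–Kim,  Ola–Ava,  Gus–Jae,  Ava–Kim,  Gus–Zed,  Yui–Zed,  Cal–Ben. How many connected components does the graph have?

Component: {Kim, Tao, Ava, Ola, Dee, Mia}
Component: {Cal, Ben, Gus, Jae, Yui, Zed}

2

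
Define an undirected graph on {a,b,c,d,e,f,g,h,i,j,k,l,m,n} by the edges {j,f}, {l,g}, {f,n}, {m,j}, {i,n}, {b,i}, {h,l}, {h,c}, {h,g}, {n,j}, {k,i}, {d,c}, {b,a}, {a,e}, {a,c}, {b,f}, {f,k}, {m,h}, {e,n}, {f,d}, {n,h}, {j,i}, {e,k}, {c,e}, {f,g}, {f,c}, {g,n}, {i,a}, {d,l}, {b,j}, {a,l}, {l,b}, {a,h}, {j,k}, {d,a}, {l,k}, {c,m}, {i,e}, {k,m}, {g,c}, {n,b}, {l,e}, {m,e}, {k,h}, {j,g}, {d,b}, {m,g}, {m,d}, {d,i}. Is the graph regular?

Degrees: a:7, b:7, c:7, d:7, e:7, f:7, g:7, h:7, i:7, j:7, k:7, l:7, m:7, n:7
All degrees equal 7; the graph is regular.

Yes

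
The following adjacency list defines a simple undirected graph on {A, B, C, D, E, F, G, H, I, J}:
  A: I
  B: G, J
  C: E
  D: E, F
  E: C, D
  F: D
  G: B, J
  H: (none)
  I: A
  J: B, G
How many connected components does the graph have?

4

Component: {H}
Component: {A, I}
Component: {B, G, J}
Component: {C, D, E, F}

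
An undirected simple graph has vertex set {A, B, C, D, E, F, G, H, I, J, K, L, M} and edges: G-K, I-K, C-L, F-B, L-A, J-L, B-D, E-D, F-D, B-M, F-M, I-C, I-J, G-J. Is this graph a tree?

No

|V| = 13, |E| = 14.
It is not connected, so it is not a tree.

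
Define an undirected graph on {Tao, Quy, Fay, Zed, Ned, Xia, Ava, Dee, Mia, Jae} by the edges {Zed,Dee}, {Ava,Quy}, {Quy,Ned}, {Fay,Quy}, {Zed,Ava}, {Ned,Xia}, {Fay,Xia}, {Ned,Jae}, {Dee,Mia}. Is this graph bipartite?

A valid 2-coloring puts {Tao, Fay, Ned, Ava, Dee} on one side and {Quy, Zed, Xia, Mia, Jae} on the other; every edge crosses between the two sides.

Yes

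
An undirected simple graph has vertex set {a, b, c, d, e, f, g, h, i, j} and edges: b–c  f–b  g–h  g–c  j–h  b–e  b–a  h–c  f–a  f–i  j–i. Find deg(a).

2

Neighbors of a: b, f.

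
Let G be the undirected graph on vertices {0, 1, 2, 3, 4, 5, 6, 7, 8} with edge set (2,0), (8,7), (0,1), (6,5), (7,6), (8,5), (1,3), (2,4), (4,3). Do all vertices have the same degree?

Degrees: 0:2, 1:2, 2:2, 3:2, 4:2, 5:2, 6:2, 7:2, 8:2
Every vertex has degree 2, so the graph is 2-regular.

Yes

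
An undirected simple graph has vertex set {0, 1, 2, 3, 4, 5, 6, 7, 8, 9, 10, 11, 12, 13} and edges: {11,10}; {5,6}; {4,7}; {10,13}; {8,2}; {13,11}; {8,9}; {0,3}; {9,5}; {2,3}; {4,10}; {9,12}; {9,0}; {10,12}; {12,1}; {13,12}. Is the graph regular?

No

Degrees: 0:2, 1:1, 2:2, 3:2, 4:2, 5:2, 6:1, 7:1, 8:2, 9:4, 10:4, 11:2, 12:4, 13:3
Degrees are not all equal (e.g. deg(1)=1 but deg(9)=4); not regular.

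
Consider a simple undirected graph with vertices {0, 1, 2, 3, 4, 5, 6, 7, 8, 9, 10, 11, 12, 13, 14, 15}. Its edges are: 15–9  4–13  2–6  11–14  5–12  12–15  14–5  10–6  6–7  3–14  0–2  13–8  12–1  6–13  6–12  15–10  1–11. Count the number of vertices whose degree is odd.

Degrees: 0:1, 1:2, 2:2, 3:1, 4:1, 5:2, 6:5, 7:1, 8:1, 9:1, 10:2, 11:2, 12:4, 13:3, 14:3, 15:3
Odd-degree vertices: 0, 3, 4, 6, 7, 8, 9, 13, 14, 15.

10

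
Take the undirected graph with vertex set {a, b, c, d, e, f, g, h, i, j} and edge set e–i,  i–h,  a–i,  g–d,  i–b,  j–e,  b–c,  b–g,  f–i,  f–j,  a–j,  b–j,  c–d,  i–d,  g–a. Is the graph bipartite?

A valid 2-coloring puts {c, g, i, j} on one side and {a, b, d, e, f, h} on the other; every edge crosses between the two sides.

Yes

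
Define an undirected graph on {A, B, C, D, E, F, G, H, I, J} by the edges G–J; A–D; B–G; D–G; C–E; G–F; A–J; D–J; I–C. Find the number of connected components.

Component: {H}
Component: {C, E, I}
Component: {A, B, D, F, G, J}

3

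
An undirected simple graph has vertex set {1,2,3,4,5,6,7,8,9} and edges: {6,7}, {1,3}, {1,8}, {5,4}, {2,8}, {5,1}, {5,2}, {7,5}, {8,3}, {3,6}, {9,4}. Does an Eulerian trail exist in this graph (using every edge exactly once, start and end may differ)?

No

Degrees: 1:3, 2:2, 3:3, 4:2, 5:4, 6:2, 7:2, 8:3, 9:1
Odd-degree vertices: 1, 3, 8, 9 (4 total).
With 4 odd-degree vertices (more than two), no single trail can use every edge.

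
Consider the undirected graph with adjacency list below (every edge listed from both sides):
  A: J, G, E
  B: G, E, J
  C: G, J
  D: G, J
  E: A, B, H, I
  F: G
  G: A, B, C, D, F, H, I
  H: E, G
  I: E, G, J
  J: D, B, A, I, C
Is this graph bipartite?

Yes

Partition the vertices as {E, G, J} vs {A, B, C, D, F, H, I}. Each listed edge has one endpoint in each part, so the graph is bipartite.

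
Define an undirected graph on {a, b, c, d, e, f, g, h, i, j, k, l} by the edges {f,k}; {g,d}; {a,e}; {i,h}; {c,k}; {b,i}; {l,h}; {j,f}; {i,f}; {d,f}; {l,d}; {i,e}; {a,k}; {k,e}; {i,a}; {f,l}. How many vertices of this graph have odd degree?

Degrees: a:3, b:1, c:1, d:3, e:3, f:5, g:1, h:2, i:5, j:1, k:4, l:3
Odd-degree vertices: a, b, c, d, e, f, g, i, j, l.

10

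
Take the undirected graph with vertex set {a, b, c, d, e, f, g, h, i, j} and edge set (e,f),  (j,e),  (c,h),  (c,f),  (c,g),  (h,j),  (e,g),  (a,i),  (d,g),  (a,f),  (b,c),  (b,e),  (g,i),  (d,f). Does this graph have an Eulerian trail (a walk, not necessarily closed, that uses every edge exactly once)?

Yes

Degrees: a:2, b:2, c:4, d:2, e:4, f:4, g:4, h:2, i:2, j:2
Odd-degree vertices: none (0 total).
The non-isolated vertices are connected and exactly 0 have odd degree, so an Eulerian trail exists.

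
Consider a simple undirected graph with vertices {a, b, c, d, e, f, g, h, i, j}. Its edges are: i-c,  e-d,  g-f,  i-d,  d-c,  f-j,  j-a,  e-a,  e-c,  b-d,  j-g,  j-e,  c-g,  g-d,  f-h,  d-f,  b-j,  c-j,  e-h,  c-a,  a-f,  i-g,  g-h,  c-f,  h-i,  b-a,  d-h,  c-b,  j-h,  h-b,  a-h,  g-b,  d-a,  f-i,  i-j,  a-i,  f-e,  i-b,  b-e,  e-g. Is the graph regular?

Yes

Degrees: a:8, b:8, c:8, d:8, e:8, f:8, g:8, h:8, i:8, j:8
All degrees equal 8; the graph is regular.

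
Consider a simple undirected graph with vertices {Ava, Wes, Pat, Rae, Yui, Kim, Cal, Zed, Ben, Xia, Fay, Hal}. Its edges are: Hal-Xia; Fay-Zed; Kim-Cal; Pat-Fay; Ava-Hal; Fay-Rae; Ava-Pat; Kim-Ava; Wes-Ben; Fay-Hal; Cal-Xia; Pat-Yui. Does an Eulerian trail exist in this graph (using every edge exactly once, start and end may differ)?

No

Degrees: Ava:3, Wes:1, Pat:3, Rae:1, Yui:1, Kim:2, Cal:2, Zed:1, Ben:1, Xia:2, Fay:4, Hal:3
Odd-degree vertices: Ava, Wes, Pat, Rae, Yui, Zed, Ben, Hal (8 total).
An Eulerian trail requires 0 or 2 odd-degree vertices; here there are 8.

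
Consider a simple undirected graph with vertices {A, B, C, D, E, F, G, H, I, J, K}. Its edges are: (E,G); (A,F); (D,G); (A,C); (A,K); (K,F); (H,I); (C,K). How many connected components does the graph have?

Component: {B}
Component: {J}
Component: {H, I}
Component: {D, E, G}
Component: {A, C, F, K}

5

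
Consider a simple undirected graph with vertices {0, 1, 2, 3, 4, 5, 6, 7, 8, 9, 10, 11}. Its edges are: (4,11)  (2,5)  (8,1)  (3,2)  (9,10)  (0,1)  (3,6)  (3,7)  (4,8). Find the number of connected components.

3

Component: {9, 10}
Component: {0, 1, 4, 8, 11}
Component: {2, 3, 5, 6, 7}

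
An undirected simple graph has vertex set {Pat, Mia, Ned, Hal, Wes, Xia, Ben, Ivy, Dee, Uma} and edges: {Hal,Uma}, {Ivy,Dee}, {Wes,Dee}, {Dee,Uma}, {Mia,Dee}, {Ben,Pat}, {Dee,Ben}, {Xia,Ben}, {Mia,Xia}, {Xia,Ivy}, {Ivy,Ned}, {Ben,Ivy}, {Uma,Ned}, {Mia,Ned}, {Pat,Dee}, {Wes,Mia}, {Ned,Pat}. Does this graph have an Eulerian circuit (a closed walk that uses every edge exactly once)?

Degrees: Pat:3, Mia:4, Ned:4, Hal:1, Wes:2, Xia:3, Ben:4, Ivy:4, Dee:6, Uma:3
Vertices with odd degree: Pat, Hal, Xia, Uma. An Eulerian circuit requires all degrees even.

No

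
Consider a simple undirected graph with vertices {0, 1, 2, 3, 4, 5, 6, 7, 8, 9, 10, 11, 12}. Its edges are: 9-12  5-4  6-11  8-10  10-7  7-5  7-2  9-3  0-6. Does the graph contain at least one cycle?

No

The graph has 13 vertices, 9 edges, and 4 connected components.
Since 9 = 13 - 4, the graph is a forest and contains no cycle.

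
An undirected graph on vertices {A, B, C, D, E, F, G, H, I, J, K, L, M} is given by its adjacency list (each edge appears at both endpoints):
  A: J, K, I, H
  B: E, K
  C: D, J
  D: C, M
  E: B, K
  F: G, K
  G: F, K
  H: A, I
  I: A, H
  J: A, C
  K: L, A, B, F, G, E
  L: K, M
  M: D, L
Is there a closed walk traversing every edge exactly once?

Degrees: A:4, B:2, C:2, D:2, E:2, F:2, G:2, H:2, I:2, J:2, K:6, L:2, M:2
Every vertex has even degree and the edges form a single connected piece, so an Eulerian circuit exists.

Yes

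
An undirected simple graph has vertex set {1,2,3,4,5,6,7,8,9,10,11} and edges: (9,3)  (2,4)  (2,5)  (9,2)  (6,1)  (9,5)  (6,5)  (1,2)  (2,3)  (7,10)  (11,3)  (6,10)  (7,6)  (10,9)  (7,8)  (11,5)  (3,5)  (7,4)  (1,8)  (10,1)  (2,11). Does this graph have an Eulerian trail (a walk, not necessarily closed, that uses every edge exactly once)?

Yes

Degrees: 1:4, 2:6, 3:4, 4:2, 5:5, 6:4, 7:4, 8:2, 9:4, 10:4, 11:3
Odd-degree vertices: 5, 11 (2 total).
The non-isolated vertices are connected and exactly 2 have odd degree, so an Eulerian trail exists (from 5 to 11).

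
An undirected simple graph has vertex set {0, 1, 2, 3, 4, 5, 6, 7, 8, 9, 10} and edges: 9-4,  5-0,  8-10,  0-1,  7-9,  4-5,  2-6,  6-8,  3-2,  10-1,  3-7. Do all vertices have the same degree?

Degrees: 0:2, 1:2, 2:2, 3:2, 4:2, 5:2, 6:2, 7:2, 8:2, 9:2, 10:2
All degrees equal 2; the graph is regular.

Yes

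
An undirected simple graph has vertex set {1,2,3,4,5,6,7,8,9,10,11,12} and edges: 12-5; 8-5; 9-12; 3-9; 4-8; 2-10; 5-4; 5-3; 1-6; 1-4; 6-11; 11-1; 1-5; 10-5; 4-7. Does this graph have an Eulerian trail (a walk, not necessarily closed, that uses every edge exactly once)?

Degrees: 1:4, 2:1, 3:2, 4:4, 5:6, 6:2, 7:1, 8:2, 9:2, 10:2, 11:2, 12:2
Odd-degree vertices: 2, 7 (2 total).
With 2 odd-degree vertices and all edges in one connected piece, an Eulerian trail exists (from 2 to 7).

Yes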